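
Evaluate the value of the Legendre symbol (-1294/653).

Pull out -1: (-1294/653) = (-1/653)·(1294/653). Since 653 ≡ 1 (mod 4), (-1/653) = +1. Now have (1294/653).
Reduce the numerator: 1294 ≡ 641 (mod 653), so (1294/653) = (641/653).
641 ≡ 1 (mod 4), so quadratic reciprocity gives (641/653) = (653/641). Reduce: 653 ≡ 12 (mod 641). Now have (12/641).
Factor out 2: 12 = 2^2·3. Since 641 ≡ 1 (mod 8), (2/641) = +1, and (2/641)^2 = +1. Now have (3/641).
641 ≡ 1 (mod 4), so quadratic reciprocity gives (3/641) = (641/3). Reduce: 641 ≡ 2 (mod 3). Now have (2/3).
Factor out 2: 2 = 2. Since 3 ≡ 3 (mod 8), (2/3) = -1. Now have -(1/3).
(1/3) = 1. Collecting the sign factors: -1.

-1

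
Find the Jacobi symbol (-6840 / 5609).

Pull out -1: (-6840 / 5609) = (-1 / 5609)·(6840 / 5609). Since 5609 ≡ 1 (mod 4), (-1 / 5609) = +1. Now have (6840 / 5609).
Reduce the numerator: 6840 ≡ 1231 (mod 5609), so (6840 / 5609) = (1231 / 5609).
5609 ≡ 1 (mod 4), so quadratic reciprocity gives (1231 / 5609) = (5609 / 1231). Reduce: 5609 ≡ 685 (mod 1231). Now have (685 / 1231).
685 ≡ 1 (mod 4), so quadratic reciprocity gives (685 / 1231) = (1231 / 685). Reduce: 1231 ≡ 546 (mod 685). Now have (546 / 685).
Factor out 2: 546 = 2·273. Since 685 ≡ 5 (mod 8), (2 / 685) = -1. Now have -(273 / 685).
273 ≡ 1 (mod 4), so quadratic reciprocity gives (273 / 685) = (685 / 273). Reduce: 685 ≡ 139 (mod 273). Now have -(139 / 273).
273 ≡ 1 (mod 4), so quadratic reciprocity gives (139 / 273) = (273 / 139). Reduce: 273 ≡ 134 (mod 139). Now have -(134 / 139).
Factor out 2: 134 = 2·67. Since 139 ≡ 3 (mod 8), (2 / 139) = -1. Now have (67 / 139).
Both 67 ≡ 3 and 139 ≡ 3 (mod 4), so reciprocity gives (67 / 139) = -(139 / 67). Reduce: 139 ≡ 5 (mod 67). Now have -(5 / 67).
5 ≡ 1 (mod 4), so quadratic reciprocity gives (5 / 67) = (67 / 5). Reduce: 67 ≡ 2 (mod 5). Now have -(2 / 5).
Factor out 2: 2 = 2. Since 5 ≡ 5 (mod 8), (2 / 5) = -1. Now have (1 / 5).
(1 / 5) = 1. Collecting the sign factors: 1.

1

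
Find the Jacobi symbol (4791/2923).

-1

Reduce the numerator: 4791 ≡ 1868 (mod 2923), so (4791/2923) = (1868/2923).
Factor out 2: 1868 = 2^2·467. Since 2923 ≡ 3 (mod 8), (2/2923) = -1, and (2/2923)^2 = +1. Now have (467/2923).
Both 467 ≡ 3 and 2923 ≡ 3 (mod 4), so reciprocity gives (467/2923) = -(2923/467). Reduce: 2923 ≡ 121 (mod 467). Now have -(121/467).
121 ≡ 1 (mod 4), so quadratic reciprocity gives (121/467) = (467/121). Reduce: 467 ≡ 104 (mod 121). Now have -(104/121).
Factor out 2: 104 = 2^3·13. Since 121 ≡ 1 (mod 8), (2/121) = +1, and (2/121)^3 = +1. Now have -(13/121).
13 ≡ 1 (mod 4), so quadratic reciprocity gives (13/121) = (121/13). Reduce: 121 ≡ 4 (mod 13). Now have -(4/13).
Factor out 2: 4 = 2^2. Since 13 ≡ 5 (mod 8), (2/13) = -1, and (2/13)^2 = +1. Now have -(1/13).
(1/13) = 1. Collecting the sign factors: -1.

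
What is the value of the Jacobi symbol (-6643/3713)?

Pull out -1: (-6643/3713) = (-1/3713)·(6643/3713). Since 3713 ≡ 1 (mod 4), (-1/3713) = +1. Now have (6643/3713).
Reduce the numerator: 6643 ≡ 2930 (mod 3713), so (6643/3713) = (2930/3713).
Factor out 2: 2930 = 2·1465. Since 3713 ≡ 1 (mod 8), (2/3713) = +1. Now have (1465/3713).
1465 ≡ 1 (mod 4), so quadratic reciprocity gives (1465/3713) = (3713/1465). Reduce: 3713 ≡ 783 (mod 1465). Now have (783/1465).
1465 ≡ 1 (mod 4), so quadratic reciprocity gives (783/1465) = (1465/783). Reduce: 1465 ≡ 682 (mod 783). Now have (682/783).
Factor out 2: 682 = 2·341. Since 783 ≡ 7 (mod 8), (2/783) = +1. Now have (341/783).
341 ≡ 1 (mod 4), so quadratic reciprocity gives (341/783) = (783/341). Reduce: 783 ≡ 101 (mod 341). Now have (101/341).
101 ≡ 1 (mod 4), so quadratic reciprocity gives (101/341) = (341/101). Reduce: 341 ≡ 38 (mod 101). Now have (38/101).
Factor out 2: 38 = 2·19. Since 101 ≡ 5 (mod 8), (2/101) = -1. Now have -(19/101).
101 ≡ 1 (mod 4), so quadratic reciprocity gives (19/101) = (101/19). Reduce: 101 ≡ 6 (mod 19). Now have -(6/19).
Factor out 2: 6 = 2·3. Since 19 ≡ 3 (mod 8), (2/19) = -1. Now have (3/19).
Both 3 ≡ 3 and 19 ≡ 3 (mod 4), so reciprocity gives (3/19) = -(19/3). Reduce: 19 ≡ 1 (mod 3). Now have -(1/3).
(1/3) = 1. Collecting the sign factors: -1.

-1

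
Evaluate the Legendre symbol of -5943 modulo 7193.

(-5943/7193)
  = (1250/7193)    [-5943 ≡ 1250 mod 7193]
  = (625/7193)    [7193 ≡ 1 mod 8 ⇒ (2/7193) = +1]
  = (7193/625)    [QR: 625 ≡ 1 mod 4, sign kept]
  = (318/625)    [7193 ≡ 318 mod 625]
  = (159/625)    [625 ≡ 1 mod 8 ⇒ (2/625) = +1]
  = (625/159)    [QR: 625 ≡ 1 mod 4, sign kept]
  = (148/159)    [625 ≡ 148 mod 159]
  = (37/159)    [159 ≡ 7 mod 8 ⇒ (2/159)^2 = +1]
  = (159/37)    [QR: 37 ≡ 1 mod 4, sign kept]
  = (11/37)    [159 ≡ 11 mod 37]
  = (37/11)    [QR: 37 ≡ 1 mod 4, sign kept]
  = (4/11)    [37 ≡ 4 mod 11]
  = (1/11)    [11 ≡ 3 mod 8 ⇒ (2/11)^2 = +1]
  = 1    [(1/11) = 1]

1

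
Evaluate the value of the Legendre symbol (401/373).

(401/373)
  = (28/373)    [401 ≡ 28 mod 373]
  = (7/373)    [373 ≡ 5 mod 8 ⇒ (2/373)^2 = +1]
  = (373/7)    [QR: 373 ≡ 1 mod 4, sign kept]
  = (2/7)    [373 ≡ 2 mod 7]
  = (1/7)    [7 ≡ 7 mod 8 ⇒ (2/7) = +1]
  = 1    [(1/7) = 1]

1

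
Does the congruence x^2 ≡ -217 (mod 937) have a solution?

no

(-217|937)
  = (720|937)    [-217 ≡ 720 mod 937]
  = (45|937)    [937 ≡ 1 mod 8 ⇒ (2|937)^4 = +1]
  = (937|45)    [QR: 45 ≡ 1 mod 4, sign kept]
  = (37|45)    [937 ≡ 37 mod 45]
  = (45|37)    [QR: 37 ≡ 1 mod 4, sign kept]
  = (8|37)    [45 ≡ 8 mod 37]
  = -(1|37)    [37 ≡ 5 mod 8 ⇒ (2|37)^3 = -1]
  = -1    [(1|37) = 1]
(-217|937) = -1, and 937 is prime, so -217 is not a quadratic residue mod 937.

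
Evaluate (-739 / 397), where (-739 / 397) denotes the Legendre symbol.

Reduce the numerator: -739 ≡ 55 (mod 397), so (-739 / 397) = (55 / 397).
397 ≡ 1 (mod 4), so quadratic reciprocity gives (55 / 397) = (397 / 55). Reduce: 397 ≡ 12 (mod 55). Now have (12 / 55).
Factor out 2: 12 = 2^2·3. Since 55 ≡ 7 (mod 8), (2 / 55) = +1, and (2 / 55)^2 = +1. Now have (3 / 55).
Both 3 ≡ 3 and 55 ≡ 3 (mod 4), so reciprocity gives (3 / 55) = -(55 / 3). Reduce: 55 ≡ 1 (mod 3). Now have -(1 / 3).
(1 / 3) = 1. Collecting the sign factors: -1.

-1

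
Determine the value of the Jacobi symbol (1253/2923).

(1253/2923)
  = (2923/1253)    [QR: 1253 ≡ 1 mod 4, sign kept]
  = (417/1253)    [2923 ≡ 417 mod 1253]
  = (1253/417)    [QR: 417 ≡ 1 mod 4, sign kept]
  = (2/417)    [1253 ≡ 2 mod 417]
  = (1/417)    [417 ≡ 1 mod 8 ⇒ (2/417) = +1]
  = 1    [(1/417) = 1]

1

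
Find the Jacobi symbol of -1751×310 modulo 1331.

By multiplicativity, (-1751·310/1331) = (-1751/1331)·(310/1331).
First factor (-1751/1331):
Reduce the numerator: -1751 ≡ 911 (mod 1331), so (-1751/1331) = (911/1331).
Both 911 ≡ 3 and 1331 ≡ 3 (mod 4), so reciprocity gives (911/1331) = -(1331/911). Reduce: 1331 ≡ 420 (mod 911). Now have -(420/911).
Factor out 2: 420 = 2^2·105. Since 911 ≡ 7 (mod 8), (2/911) = +1, and (2/911)^2 = +1. Now have -(105/911).
105 ≡ 1 (mod 4), so quadratic reciprocity gives (105/911) = (911/105). Reduce: 911 ≡ 71 (mod 105). Now have -(71/105).
105 ≡ 1 (mod 4), so quadratic reciprocity gives (71/105) = (105/71). Reduce: 105 ≡ 34 (mod 71). Now have -(34/71).
Factor out 2: 34 = 2·17. Since 71 ≡ 7 (mod 8), (2/71) = +1. Now have -(17/71).
17 ≡ 1 (mod 4), so quadratic reciprocity gives (17/71) = (71/17). Reduce: 71 ≡ 3 (mod 17). Now have -(3/17).
17 ≡ 1 (mod 4), so quadratic reciprocity gives (3/17) = (17/3). Reduce: 17 ≡ 2 (mod 3). Now have -(2/3).
Factor out 2: 2 = 2. Since 3 ≡ 3 (mod 8), (2/3) = -1. Now have (1/3).
(1/3) = 1. Collecting the sign factors: 1.
Second factor (310/1331):
Factor out 2: 310 = 2·155. Since 1331 ≡ 3 (mod 8), (2/1331) = -1. Now have -(155/1331).
Both 155 ≡ 3 and 1331 ≡ 3 (mod 4), so reciprocity gives (155/1331) = -(1331/155). Reduce: 1331 ≡ 91 (mod 155). Now have (91/155).
Both 91 ≡ 3 and 155 ≡ 3 (mod 4), so reciprocity gives (91/155) = -(155/91). Reduce: 155 ≡ 64 (mod 91). Now have -(64/91).
Factor out 2: 64 = 2^6. Since 91 ≡ 3 (mod 8), (2/91) = -1, and (2/91)^6 = +1. Now have -(1/91).
(1/91) = 1. Collecting the sign factors: -1.
Product: (1)·(-1) = -1.

-1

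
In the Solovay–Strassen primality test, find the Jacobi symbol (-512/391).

Reduce the numerator: -512 ≡ 270 (mod 391), so (-512/391) = (270/391).
Factor out 2: 270 = 2·135. Since 391 ≡ 7 (mod 8), (2/391) = +1. Now have (135/391).
Both 135 ≡ 3 and 391 ≡ 3 (mod 4), so reciprocity gives (135/391) = -(391/135). Reduce: 391 ≡ 121 (mod 135). Now have -(121/135).
121 ≡ 1 (mod 4), so quadratic reciprocity gives (121/135) = (135/121). Reduce: 135 ≡ 14 (mod 121). Now have -(14/121).
Factor out 2: 14 = 2·7. Since 121 ≡ 1 (mod 8), (2/121) = +1. Now have -(7/121).
121 ≡ 1 (mod 4), so quadratic reciprocity gives (7/121) = (121/7). Reduce: 121 ≡ 2 (mod 7). Now have -(2/7).
Factor out 2: 2 = 2. Since 7 ≡ 7 (mod 8), (2/7) = +1. Now have -(1/7).
(1/7) = 1. Collecting the sign factors: -1.

-1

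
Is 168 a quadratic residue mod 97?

no

(168|97)
  = (71|97)    [168 ≡ 71 mod 97]
  = (97|71)    [QR: 97 ≡ 1 mod 4, sign kept]
  = (26|71)    [97 ≡ 26 mod 71]
  = (13|71)    [71 ≡ 7 mod 8 ⇒ (2|71) = +1]
  = (71|13)    [QR: 13 ≡ 1 mod 4, sign kept]
  = (6|13)    [71 ≡ 6 mod 13]
  = -(3|13)    [13 ≡ 5 mod 8 ⇒ (2|13) = -1]
  = -(13|3)    [QR: 13 ≡ 1 mod 4, sign kept]
  = -(1|3)    [13 ≡ 1 mod 3]
  = -1    [(1|3) = 1]
(168|97) = -1, and 97 is prime, so 168 is not a quadratic residue mod 97.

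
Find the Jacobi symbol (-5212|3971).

-1

Reduce the numerator: -5212 ≡ 2730 (mod 3971), so (-5212|3971) = (2730|3971).
Factor out 2: 2730 = 2·1365. Since 3971 ≡ 3 (mod 8), (2|3971) = -1. Now have -(1365|3971).
1365 ≡ 1 (mod 4), so quadratic reciprocity gives (1365|3971) = (3971|1365). Reduce: 3971 ≡ 1241 (mod 1365). Now have -(1241|1365).
1241 ≡ 1 (mod 4), so quadratic reciprocity gives (1241|1365) = (1365|1241). Reduce: 1365 ≡ 124 (mod 1241). Now have -(124|1241).
Factor out 2: 124 = 2^2·31. Since 1241 ≡ 1 (mod 8), (2|1241) = +1, and (2|1241)^2 = +1. Now have -(31|1241).
1241 ≡ 1 (mod 4), so quadratic reciprocity gives (31|1241) = (1241|31). Reduce: 1241 ≡ 1 (mod 31). Now have -(1|31).
(1|31) = 1. Collecting the sign factors: -1.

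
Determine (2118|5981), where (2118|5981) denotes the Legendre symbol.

-1

Factor out 2: 2118 = 2·1059. Since 5981 ≡ 5 (mod 8), (2|5981) = -1. Now have -(1059|5981).
5981 ≡ 1 (mod 4), so quadratic reciprocity gives (1059|5981) = (5981|1059). Reduce: 5981 ≡ 686 (mod 1059). Now have -(686|1059).
Factor out 2: 686 = 2·343. Since 1059 ≡ 3 (mod 8), (2|1059) = -1. Now have (343|1059).
Both 343 ≡ 3 and 1059 ≡ 3 (mod 4), so reciprocity gives (343|1059) = -(1059|343). Reduce: 1059 ≡ 30 (mod 343). Now have -(30|343).
Factor out 2: 30 = 2·15. Since 343 ≡ 7 (mod 8), (2|343) = +1. Now have -(15|343).
Both 15 ≡ 3 and 343 ≡ 3 (mod 4), so reciprocity gives (15|343) = -(343|15). Reduce: 343 ≡ 13 (mod 15). Now have (13|15).
13 ≡ 1 (mod 4), so quadratic reciprocity gives (13|15) = (15|13). Reduce: 15 ≡ 2 (mod 13). Now have (2|13).
Factor out 2: 2 = 2. Since 13 ≡ 5 (mod 8), (2|13) = -1. Now have -(1|13).
(1|13) = 1. Collecting the sign factors: -1.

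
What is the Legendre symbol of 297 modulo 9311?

-1

(297 / 9311)
  = (9311 / 297)    [QR: 297 ≡ 1 mod 4, sign kept]
  = (104 / 297)    [9311 ≡ 104 mod 297]
  = (13 / 297)    [297 ≡ 1 mod 8 ⇒ (2 / 297)^3 = +1]
  = (297 / 13)    [QR: 13 ≡ 1 mod 4, sign kept]
  = (11 / 13)    [297 ≡ 11 mod 13]
  = (13 / 11)    [QR: 13 ≡ 1 mod 4, sign kept]
  = (2 / 11)    [13 ≡ 2 mod 11]
  = -(1 / 11)    [11 ≡ 3 mod 8 ⇒ (2 / 11) = -1]
  = -1    [(1 / 11) = 1]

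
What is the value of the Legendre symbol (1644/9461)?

-1

Factor out 2: 1644 = 2^2·411. Since 9461 ≡ 5 (mod 8), (2/9461) = -1, and (2/9461)^2 = +1. Now have (411/9461).
9461 ≡ 1 (mod 4), so quadratic reciprocity gives (411/9461) = (9461/411). Reduce: 9461 ≡ 8 (mod 411). Now have (8/411).
Factor out 2: 8 = 2^3. Since 411 ≡ 3 (mod 8), (2/411) = -1, and (2/411)^3 = -1. Now have -(1/411).
(1/411) = 1. Collecting the sign factors: -1.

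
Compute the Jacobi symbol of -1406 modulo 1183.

Reduce the numerator: -1406 ≡ 960 (mod 1183), so (-1406/1183) = (960/1183).
Factor out 2: 960 = 2^6·15. Since 1183 ≡ 7 (mod 8), (2/1183) = +1, and (2/1183)^6 = +1. Now have (15/1183).
Both 15 ≡ 3 and 1183 ≡ 3 (mod 4), so reciprocity gives (15/1183) = -(1183/15). Reduce: 1183 ≡ 13 (mod 15). Now have -(13/15).
13 ≡ 1 (mod 4), so quadratic reciprocity gives (13/15) = (15/13). Reduce: 15 ≡ 2 (mod 13). Now have -(2/13).
Factor out 2: 2 = 2. Since 13 ≡ 5 (mod 8), (2/13) = -1. Now have (1/13).
(1/13) = 1. Collecting the sign factors: 1.

1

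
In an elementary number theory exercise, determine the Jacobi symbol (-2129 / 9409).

1

Pull out -1: (-2129 / 9409) = (-1 / 9409)·(2129 / 9409). Since 9409 ≡ 1 (mod 4), (-1 / 9409) = +1. Now have (2129 / 9409).
2129 ≡ 1 (mod 4), so quadratic reciprocity gives (2129 / 9409) = (9409 / 2129). Reduce: 9409 ≡ 893 (mod 2129). Now have (893 / 2129).
893 ≡ 1 (mod 4), so quadratic reciprocity gives (893 / 2129) = (2129 / 893). Reduce: 2129 ≡ 343 (mod 893). Now have (343 / 893).
893 ≡ 1 (mod 4), so quadratic reciprocity gives (343 / 893) = (893 / 343). Reduce: 893 ≡ 207 (mod 343). Now have (207 / 343).
Both 207 ≡ 3 and 343 ≡ 3 (mod 4), so reciprocity gives (207 / 343) = -(343 / 207). Reduce: 343 ≡ 136 (mod 207). Now have -(136 / 207).
Factor out 2: 136 = 2^3·17. Since 207 ≡ 7 (mod 8), (2 / 207) = +1, and (2 / 207)^3 = +1. Now have -(17 / 207).
17 ≡ 1 (mod 4), so quadratic reciprocity gives (17 / 207) = (207 / 17). Reduce: 207 ≡ 3 (mod 17). Now have -(3 / 17).
17 ≡ 1 (mod 4), so quadratic reciprocity gives (3 / 17) = (17 / 3). Reduce: 17 ≡ 2 (mod 3). Now have -(2 / 3).
Factor out 2: 2 = 2. Since 3 ≡ 3 (mod 8), (2 / 3) = -1. Now have (1 / 3).
(1 / 3) = 1. Collecting the sign factors: 1.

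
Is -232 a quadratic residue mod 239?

(-232/239)
  = (7/239)    [-232 ≡ 7 mod 239]
  = -(239/7)    [QR: both ≡ 3 mod 4, sign flips]
  = -(1/7)    [239 ≡ 1 mod 7]
  = -1    [(1/7) = 1]
The Legendre symbol is -1, so x^2 ≡ -232 (mod 239) has no solution.

no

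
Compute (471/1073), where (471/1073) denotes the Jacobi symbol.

1073 ≡ 1 (mod 4), so quadratic reciprocity gives (471/1073) = (1073/471). Reduce: 1073 ≡ 131 (mod 471). Now have (131/471).
Both 131 ≡ 3 and 471 ≡ 3 (mod 4), so reciprocity gives (131/471) = -(471/131). Reduce: 471 ≡ 78 (mod 131). Now have -(78/131).
Factor out 2: 78 = 2·39. Since 131 ≡ 3 (mod 8), (2/131) = -1. Now have (39/131).
Both 39 ≡ 3 and 131 ≡ 3 (mod 4), so reciprocity gives (39/131) = -(131/39). Reduce: 131 ≡ 14 (mod 39). Now have -(14/39).
Factor out 2: 14 = 2·7. Since 39 ≡ 7 (mod 8), (2/39) = +1. Now have -(7/39).
Both 7 ≡ 3 and 39 ≡ 3 (mod 4), so reciprocity gives (7/39) = -(39/7). Reduce: 39 ≡ 4 (mod 7). Now have (4/7).
Factor out 2: 4 = 2^2. Since 7 ≡ 7 (mod 8), (2/7) = +1, and (2/7)^2 = +1. Now have (1/7).
(1/7) = 1. Collecting the sign factors: 1.

1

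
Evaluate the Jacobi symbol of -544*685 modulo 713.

-1

By multiplicativity, (-544·685/713) = (-544/713)·(685/713).
First factor (-544/713):
(-544/713)
  = (169/713)    [-544 ≡ 169 mod 713]
  = (713/169)    [QR: 169 ≡ 1 mod 4, sign kept]
  = (37/169)    [713 ≡ 37 mod 169]
  = (169/37)    [QR: 37 ≡ 1 mod 4, sign kept]
  = (21/37)    [169 ≡ 21 mod 37]
  = (37/21)    [QR: 21 ≡ 1 mod 4, sign kept]
  = (16/21)    [37 ≡ 16 mod 21]
  = (1/21)    [21 ≡ 5 mod 8 ⇒ (2/21)^4 = +1]
  = 1    [(1/21) = 1]
Second factor (685/713):
(685/713)
  = (713/685)    [QR: 685 ≡ 1 mod 4, sign kept]
  = (28/685)    [713 ≡ 28 mod 685]
  = (7/685)    [685 ≡ 5 mod 8 ⇒ (2/685)^2 = +1]
  = (685/7)    [QR: 685 ≡ 1 mod 4, sign kept]
  = (6/7)    [685 ≡ 6 mod 7]
  = (3/7)    [7 ≡ 7 mod 8 ⇒ (2/7) = +1]
  = -(7/3)    [QR: both ≡ 3 mod 4, sign flips]
  = -(1/3)    [7 ≡ 1 mod 3]
  = -1    [(1/3) = 1]
Product: (1)·(-1) = -1.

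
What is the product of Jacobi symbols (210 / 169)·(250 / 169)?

1

By multiplicativity, (210·250 / 169) = (210 / 169)·(250 / 169).
First factor (210 / 169):
(210 / 169)
  = (41 / 169)    [210 ≡ 41 mod 169]
  = (169 / 41)    [QR: 41 ≡ 1 mod 4, sign kept]
  = (5 / 41)    [169 ≡ 5 mod 41]
  = (41 / 5)    [QR: 5 ≡ 1 mod 4, sign kept]
  = (1 / 5)    [41 ≡ 1 mod 5]
  = 1    [(1 / 5) = 1]
Second factor (250 / 169):
(250 / 169)
  = (81 / 169)    [250 ≡ 81 mod 169]
  = (169 / 81)    [QR: 81 ≡ 1 mod 4, sign kept]
  = (7 / 81)    [169 ≡ 7 mod 81]
  = (81 / 7)    [QR: 81 ≡ 1 mod 4, sign kept]
  = (4 / 7)    [81 ≡ 4 mod 7]
  = (1 / 7)    [7 ≡ 7 mod 8 ⇒ (2 / 7)^2 = +1]
  = 1    [(1 / 7) = 1]
Product: (1)·(1) = 1.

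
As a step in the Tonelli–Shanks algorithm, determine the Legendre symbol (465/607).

465 ≡ 1 (mod 4), so quadratic reciprocity gives (465/607) = (607/465). Reduce: 607 ≡ 142 (mod 465). Now have (142/465).
Factor out 2: 142 = 2·71. Since 465 ≡ 1 (mod 8), (2/465) = +1. Now have (71/465).
465 ≡ 1 (mod 4), so quadratic reciprocity gives (71/465) = (465/71). Reduce: 465 ≡ 39 (mod 71). Now have (39/71).
Both 39 ≡ 3 and 71 ≡ 3 (mod 4), so reciprocity gives (39/71) = -(71/39). Reduce: 71 ≡ 32 (mod 39). Now have -(32/39).
Factor out 2: 32 = 2^5. Since 39 ≡ 7 (mod 8), (2/39) = +1, and (2/39)^5 = +1. Now have -(1/39).
(1/39) = 1. Collecting the sign factors: -1.

-1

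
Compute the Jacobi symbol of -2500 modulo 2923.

Pull out -1: (-2500/2923) = (-1/2923)·(2500/2923). Since 2923 ≡ 3 (mod 4), (-1/2923) = -1. Now have -(2500/2923).
Factor out 2: 2500 = 2^2·625. Since 2923 ≡ 3 (mod 8), (2/2923) = -1, and (2/2923)^2 = +1. Now have -(625/2923).
625 ≡ 1 (mod 4), so quadratic reciprocity gives (625/2923) = (2923/625). Reduce: 2923 ≡ 423 (mod 625). Now have -(423/625).
625 ≡ 1 (mod 4), so quadratic reciprocity gives (423/625) = (625/423). Reduce: 625 ≡ 202 (mod 423). Now have -(202/423).
Factor out 2: 202 = 2·101. Since 423 ≡ 7 (mod 8), (2/423) = +1. Now have -(101/423).
101 ≡ 1 (mod 4), so quadratic reciprocity gives (101/423) = (423/101). Reduce: 423 ≡ 19 (mod 101). Now have -(19/101).
101 ≡ 1 (mod 4), so quadratic reciprocity gives (19/101) = (101/19). Reduce: 101 ≡ 6 (mod 19). Now have -(6/19).
Factor out 2: 6 = 2·3. Since 19 ≡ 3 (mod 8), (2/19) = -1. Now have (3/19).
Both 3 ≡ 3 and 19 ≡ 3 (mod 4), so reciprocity gives (3/19) = -(19/3). Reduce: 19 ≡ 1 (mod 3). Now have -(1/3).
(1/3) = 1. Collecting the sign factors: -1.

-1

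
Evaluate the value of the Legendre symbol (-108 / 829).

(-108 / 829)
  = (108 / 829)    [829 ≡ 1 mod 4 ⇒ (-1 / 829) = +1]
  = (27 / 829)    [829 ≡ 5 mod 8 ⇒ (2 / 829)^2 = +1]
  = (829 / 27)    [QR: 829 ≡ 1 mod 4, sign kept]
  = (19 / 27)    [829 ≡ 19 mod 27]
  = -(27 / 19)    [QR: both ≡ 3 mod 4, sign flips]
  = -(8 / 19)    [27 ≡ 8 mod 19]
  = (1 / 19)    [19 ≡ 3 mod 8 ⇒ (2 / 19)^3 = -1]
  = 1    [(1 / 19) = 1]

1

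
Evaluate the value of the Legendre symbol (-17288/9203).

1

Reduce the numerator: -17288 ≡ 1118 (mod 9203), so (-17288/9203) = (1118/9203).
Factor out 2: 1118 = 2·559. Since 9203 ≡ 3 (mod 8), (2/9203) = -1. Now have -(559/9203).
Both 559 ≡ 3 and 9203 ≡ 3 (mod 4), so reciprocity gives (559/9203) = -(9203/559). Reduce: 9203 ≡ 259 (mod 559). Now have (259/559).
Both 259 ≡ 3 and 559 ≡ 3 (mod 4), so reciprocity gives (259/559) = -(559/259). Reduce: 559 ≡ 41 (mod 259). Now have -(41/259).
41 ≡ 1 (mod 4), so quadratic reciprocity gives (41/259) = (259/41). Reduce: 259 ≡ 13 (mod 41). Now have -(13/41).
13 ≡ 1 (mod 4), so quadratic reciprocity gives (13/41) = (41/13). Reduce: 41 ≡ 2 (mod 13). Now have -(2/13).
Factor out 2: 2 = 2. Since 13 ≡ 5 (mod 8), (2/13) = -1. Now have (1/13).
(1/13) = 1. Collecting the sign factors: 1.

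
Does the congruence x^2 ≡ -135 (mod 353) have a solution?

(-135|353)
  = (218|353)    [-135 ≡ 218 mod 353]
  = (109|353)    [353 ≡ 1 mod 8 ⇒ (2|353) = +1]
  = (353|109)    [QR: 109 ≡ 1 mod 4, sign kept]
  = (26|109)    [353 ≡ 26 mod 109]
  = -(13|109)    [109 ≡ 5 mod 8 ⇒ (2|109) = -1]
  = -(109|13)    [QR: 13 ≡ 1 mod 4, sign kept]
  = -(5|13)    [109 ≡ 5 mod 13]
  = -(13|5)    [QR: 5 ≡ 1 mod 4, sign kept]
  = -(3|5)    [13 ≡ 3 mod 5]
  = -(5|3)    [QR: 5 ≡ 1 mod 4, sign kept]
  = -(2|3)    [5 ≡ 2 mod 3]
  = (1|3)    [3 ≡ 3 mod 8 ⇒ (2|3) = -1]
  = 1    [(1|3) = 1]
(-135|353) = 1, and 353 is prime, so -135 is a quadratic residue mod 353.

yes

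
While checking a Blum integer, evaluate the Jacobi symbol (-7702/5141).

-1

Pull out -1: (-7702/5141) = (-1/5141)·(7702/5141). Since 5141 ≡ 1 (mod 4), (-1/5141) = +1. Now have (7702/5141).
Reduce the numerator: 7702 ≡ 2561 (mod 5141), so (7702/5141) = (2561/5141).
2561 ≡ 1 (mod 4), so quadratic reciprocity gives (2561/5141) = (5141/2561). Reduce: 5141 ≡ 19 (mod 2561). Now have (19/2561).
2561 ≡ 1 (mod 4), so quadratic reciprocity gives (19/2561) = (2561/19). Reduce: 2561 ≡ 15 (mod 19). Now have (15/19).
Both 15 ≡ 3 and 19 ≡ 3 (mod 4), so reciprocity gives (15/19) = -(19/15). Reduce: 19 ≡ 4 (mod 15). Now have -(4/15).
Factor out 2: 4 = 2^2. Since 15 ≡ 7 (mod 8), (2/15) = +1, and (2/15)^2 = +1. Now have -(1/15).
(1/15) = 1. Collecting the sign factors: -1.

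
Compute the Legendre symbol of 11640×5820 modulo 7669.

By multiplicativity, (11640·5820/7669) = (11640/7669)·(5820/7669).
First factor (11640/7669):
(11640/7669)
  = (3971/7669)    [11640 ≡ 3971 mod 7669]
  = (7669/3971)    [QR: 7669 ≡ 1 mod 4, sign kept]
  = (3698/3971)    [7669 ≡ 3698 mod 3971]
  = -(1849/3971)    [3971 ≡ 3 mod 8 ⇒ (2/3971) = -1]
  = -(3971/1849)    [QR: 1849 ≡ 1 mod 4, sign kept]
  = -(273/1849)    [3971 ≡ 273 mod 1849]
  = -(1849/273)    [QR: 273 ≡ 1 mod 4, sign kept]
  = -(211/273)    [1849 ≡ 211 mod 273]
  = -(273/211)    [QR: 273 ≡ 1 mod 4, sign kept]
  = -(62/211)    [273 ≡ 62 mod 211]
  = (31/211)    [211 ≡ 3 mod 8 ⇒ (2/211) = -1]
  = -(211/31)    [QR: both ≡ 3 mod 4, sign flips]
  = -(25/31)    [211 ≡ 25 mod 31]
  = -(31/25)    [QR: 25 ≡ 1 mod 4, sign kept]
  = -(6/25)    [31 ≡ 6 mod 25]
  = -(3/25)    [25 ≡ 1 mod 8 ⇒ (2/25) = +1]
  = -(25/3)    [QR: 25 ≡ 1 mod 4, sign kept]
  = -(1/3)    [25 ≡ 1 mod 3]
  = -1    [(1/3) = 1]
Second factor (5820/7669):
(5820/7669)
  = (1455/7669)    [7669 ≡ 5 mod 8 ⇒ (2/7669)^2 = +1]
  = (7669/1455)    [QR: 7669 ≡ 1 mod 4, sign kept]
  = (394/1455)    [7669 ≡ 394 mod 1455]
  = (197/1455)    [1455 ≡ 7 mod 8 ⇒ (2/1455) = +1]
  = (1455/197)    [QR: 197 ≡ 1 mod 4, sign kept]
  = (76/197)    [1455 ≡ 76 mod 197]
  = (19/197)    [197 ≡ 5 mod 8 ⇒ (2/197)^2 = +1]
  = (197/19)    [QR: 197 ≡ 1 mod 4, sign kept]
  = (7/19)    [197 ≡ 7 mod 19]
  = -(19/7)    [QR: both ≡ 3 mod 4, sign flips]
  = -(5/7)    [19 ≡ 5 mod 7]
  = -(7/5)    [QR: 5 ≡ 1 mod 4, sign kept]
  = -(2/5)    [7 ≡ 2 mod 5]
  = (1/5)    [5 ≡ 5 mod 8 ⇒ (2/5) = -1]
  = 1    [(1/5) = 1]
Product: (-1)·(1) = -1.

-1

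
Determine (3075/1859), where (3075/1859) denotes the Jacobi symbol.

-1

Reduce the numerator: 3075 ≡ 1216 (mod 1859), so (3075/1859) = (1216/1859).
Factor out 2: 1216 = 2^6·19. Since 1859 ≡ 3 (mod 8), (2/1859) = -1, and (2/1859)^6 = +1. Now have (19/1859).
Both 19 ≡ 3 and 1859 ≡ 3 (mod 4), so reciprocity gives (19/1859) = -(1859/19). Reduce: 1859 ≡ 16 (mod 19). Now have -(16/19).
Factor out 2: 16 = 2^4. Since 19 ≡ 3 (mod 8), (2/19) = -1, and (2/19)^4 = +1. Now have -(1/19).
(1/19) = 1. Collecting the sign factors: -1.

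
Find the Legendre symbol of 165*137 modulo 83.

1

By multiplicativity, (165·137/83) = (165/83)·(137/83).
First factor (165/83):
(165/83)
  = (82/83)    [165 ≡ 82 mod 83]
  = -(41/83)    [83 ≡ 3 mod 8 ⇒ (2/83) = -1]
  = -(83/41)    [QR: 41 ≡ 1 mod 4, sign kept]
  = -(1/41)    [83 ≡ 1 mod 41]
  = -1    [(1/41) = 1]
Second factor (137/83):
(137/83)
  = (54/83)    [137 ≡ 54 mod 83]
  = -(27/83)    [83 ≡ 3 mod 8 ⇒ (2/83) = -1]
  = (83/27)    [QR: both ≡ 3 mod 4, sign flips]
  = (2/27)    [83 ≡ 2 mod 27]
  = -(1/27)    [27 ≡ 3 mod 8 ⇒ (2/27) = -1]
  = -1    [(1/27) = 1]
Product: (-1)·(-1) = 1.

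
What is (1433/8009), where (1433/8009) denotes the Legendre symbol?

(1433/8009)
  = (8009/1433)    [QR: 1433 ≡ 1 mod 4, sign kept]
  = (844/1433)    [8009 ≡ 844 mod 1433]
  = (211/1433)    [1433 ≡ 1 mod 8 ⇒ (2/1433)^2 = +1]
  = (1433/211)    [QR: 1433 ≡ 1 mod 4, sign kept]
  = (167/211)    [1433 ≡ 167 mod 211]
  = -(211/167)    [QR: both ≡ 3 mod 4, sign flips]
  = -(44/167)    [211 ≡ 44 mod 167]
  = -(11/167)    [167 ≡ 7 mod 8 ⇒ (2/167)^2 = +1]
  = (167/11)    [QR: both ≡ 3 mod 4, sign flips]
  = (2/11)    [167 ≡ 2 mod 11]
  = -(1/11)    [11 ≡ 3 mod 8 ⇒ (2/11) = -1]
  = -1    [(1/11) = 1]

-1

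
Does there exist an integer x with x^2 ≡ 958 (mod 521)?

Reduce the numerator: 958 ≡ 437 (mod 521), so (958/521) = (437/521).
437 ≡ 1 (mod 4), so quadratic reciprocity gives (437/521) = (521/437). Reduce: 521 ≡ 84 (mod 437). Now have (84/437).
Factor out 2: 84 = 2^2·21. Since 437 ≡ 5 (mod 8), (2/437) = -1, and (2/437)^2 = +1. Now have (21/437).
21 ≡ 1 (mod 4), so quadratic reciprocity gives (21/437) = (437/21). Reduce: 437 ≡ 17 (mod 21). Now have (17/21).
17 ≡ 1 (mod 4), so quadratic reciprocity gives (17/21) = (21/17). Reduce: 21 ≡ 4 (mod 17). Now have (4/17).
Factor out 2: 4 = 2^2. Since 17 ≡ 1 (mod 8), (2/17) = +1, and (2/17)^2 = +1. Now have (1/17).
(1/17) = 1. Collecting the sign factors: 1.
(958/521) = 1, and 521 is prime, so 958 is a quadratic residue mod 521.

yes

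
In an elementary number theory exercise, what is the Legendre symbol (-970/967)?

(-970/967)
  = -(970/967)    [967 ≡ 3 mod 4 ⇒ (-1/967) = -1]
  = -(3/967)    [970 ≡ 3 mod 967]
  = (967/3)    [QR: both ≡ 3 mod 4, sign flips]
  = (1/3)    [967 ≡ 1 mod 3]
  = 1    [(1/3) = 1]

1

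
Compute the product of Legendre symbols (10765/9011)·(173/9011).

By multiplicativity, (10765·173/9011) = (10765/9011)·(173/9011).
First factor (10765/9011):
Reduce the numerator: 10765 ≡ 1754 (mod 9011), so (10765/9011) = (1754/9011).
Factor out 2: 1754 = 2·877. Since 9011 ≡ 3 (mod 8), (2/9011) = -1. Now have -(877/9011).
877 ≡ 1 (mod 4), so quadratic reciprocity gives (877/9011) = (9011/877). Reduce: 9011 ≡ 241 (mod 877). Now have -(241/877).
241 ≡ 1 (mod 4), so quadratic reciprocity gives (241/877) = (877/241). Reduce: 877 ≡ 154 (mod 241). Now have -(154/241).
Factor out 2: 154 = 2·77. Since 241 ≡ 1 (mod 8), (2/241) = +1. Now have -(77/241).
77 ≡ 1 (mod 4), so quadratic reciprocity gives (77/241) = (241/77). Reduce: 241 ≡ 10 (mod 77). Now have -(10/77).
Factor out 2: 10 = 2·5. Since 77 ≡ 5 (mod 8), (2/77) = -1. Now have (5/77).
5 ≡ 1 (mod 4), so quadratic reciprocity gives (5/77) = (77/5). Reduce: 77 ≡ 2 (mod 5). Now have (2/5).
Factor out 2: 2 = 2. Since 5 ≡ 5 (mod 8), (2/5) = -1. Now have -(1/5).
(1/5) = 1. Collecting the sign factors: -1.
Second factor (173/9011):
173 ≡ 1 (mod 4), so quadratic reciprocity gives (173/9011) = (9011/173). Reduce: 9011 ≡ 15 (mod 173). Now have (15/173).
173 ≡ 1 (mod 4), so quadratic reciprocity gives (15/173) = (173/15). Reduce: 173 ≡ 8 (mod 15). Now have (8/15).
Factor out 2: 8 = 2^3. Since 15 ≡ 7 (mod 8), (2/15) = +1, and (2/15)^3 = +1. Now have (1/15).
(1/15) = 1. Collecting the sign factors: 1.
Product: (-1)·(1) = -1.

-1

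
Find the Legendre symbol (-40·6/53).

1

By multiplicativity, (-40·6/53) = (-40/53)·(6/53).
First factor (-40/53):
Reduce the numerator: -40 ≡ 13 (mod 53), so (-40/53) = (13/53).
13 ≡ 1 (mod 4), so quadratic reciprocity gives (13/53) = (53/13). Reduce: 53 ≡ 1 (mod 13). Now have (1/13).
(1/13) = 1. Collecting the sign factors: 1.
Second factor (6/53):
Factor out 2: 6 = 2·3. Since 53 ≡ 5 (mod 8), (2/53) = -1. Now have -(3/53).
53 ≡ 1 (mod 4), so quadratic reciprocity gives (3/53) = (53/3). Reduce: 53 ≡ 2 (mod 3). Now have -(2/3).
Factor out 2: 2 = 2. Since 3 ≡ 3 (mod 8), (2/3) = -1. Now have (1/3).
(1/3) = 1. Collecting the sign factors: 1.
Product: (1)·(1) = 1.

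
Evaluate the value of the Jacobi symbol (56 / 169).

Factor out 2: 56 = 2^3·7. Since 169 ≡ 1 (mod 8), (2 / 169) = +1, and (2 / 169)^3 = +1. Now have (7 / 169).
169 ≡ 1 (mod 4), so quadratic reciprocity gives (7 / 169) = (169 / 7). Reduce: 169 ≡ 1 (mod 7). Now have (1 / 7).
(1 / 7) = 1. Collecting the sign factors: 1.

1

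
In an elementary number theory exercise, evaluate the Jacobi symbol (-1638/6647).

1

(-1638/6647)
  = -(1638/6647)    [6647 ≡ 3 mod 4 ⇒ (-1/6647) = -1]
  = -(819/6647)    [6647 ≡ 7 mod 8 ⇒ (2/6647) = +1]
  = (6647/819)    [QR: both ≡ 3 mod 4, sign flips]
  = (95/819)    [6647 ≡ 95 mod 819]
  = -(819/95)    [QR: both ≡ 3 mod 4, sign flips]
  = -(59/95)    [819 ≡ 59 mod 95]
  = (95/59)    [QR: both ≡ 3 mod 4, sign flips]
  = (36/59)    [95 ≡ 36 mod 59]
  = (9/59)    [59 ≡ 3 mod 8 ⇒ (2/59)^2 = +1]
  = (59/9)    [QR: 9 ≡ 1 mod 4, sign kept]
  = (5/9)    [59 ≡ 5 mod 9]
  = (9/5)    [QR: 5 ≡ 1 mod 4, sign kept]
  = (4/5)    [9 ≡ 4 mod 5]
  = (1/5)    [5 ≡ 5 mod 8 ⇒ (2/5)^2 = +1]
  = 1    [(1/5) = 1]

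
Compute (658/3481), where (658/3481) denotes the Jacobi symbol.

1

(658/3481)
  = (329/3481)    [3481 ≡ 1 mod 8 ⇒ (2/3481) = +1]
  = (3481/329)    [QR: 329 ≡ 1 mod 4, sign kept]
  = (191/329)    [3481 ≡ 191 mod 329]
  = (329/191)    [QR: 329 ≡ 1 mod 4, sign kept]
  = (138/191)    [329 ≡ 138 mod 191]
  = (69/191)    [191 ≡ 7 mod 8 ⇒ (2/191) = +1]
  = (191/69)    [QR: 69 ≡ 1 mod 4, sign kept]
  = (53/69)    [191 ≡ 53 mod 69]
  = (69/53)    [QR: 53 ≡ 1 mod 4, sign kept]
  = (16/53)    [69 ≡ 16 mod 53]
  = (1/53)    [53 ≡ 5 mod 8 ⇒ (2/53)^4 = +1]
  = 1    [(1/53) = 1]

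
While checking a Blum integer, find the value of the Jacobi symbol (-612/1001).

Reduce the numerator: -612 ≡ 389 (mod 1001), so (-612/1001) = (389/1001).
389 ≡ 1 (mod 4), so quadratic reciprocity gives (389/1001) = (1001/389). Reduce: 1001 ≡ 223 (mod 389). Now have (223/389).
389 ≡ 1 (mod 4), so quadratic reciprocity gives (223/389) = (389/223). Reduce: 389 ≡ 166 (mod 223). Now have (166/223).
Factor out 2: 166 = 2·83. Since 223 ≡ 7 (mod 8), (2/223) = +1. Now have (83/223).
Both 83 ≡ 3 and 223 ≡ 3 (mod 4), so reciprocity gives (83/223) = -(223/83). Reduce: 223 ≡ 57 (mod 83). Now have -(57/83).
57 ≡ 1 (mod 4), so quadratic reciprocity gives (57/83) = (83/57). Reduce: 83 ≡ 26 (mod 57). Now have -(26/57).
Factor out 2: 26 = 2·13. Since 57 ≡ 1 (mod 8), (2/57) = +1. Now have -(13/57).
13 ≡ 1 (mod 4), so quadratic reciprocity gives (13/57) = (57/13). Reduce: 57 ≡ 5 (mod 13). Now have -(5/13).
5 ≡ 1 (mod 4), so quadratic reciprocity gives (5/13) = (13/5). Reduce: 13 ≡ 3 (mod 5). Now have -(3/5).
5 ≡ 1 (mod 4), so quadratic reciprocity gives (3/5) = (5/3). Reduce: 5 ≡ 2 (mod 3). Now have -(2/3).
Factor out 2: 2 = 2. Since 3 ≡ 3 (mod 8), (2/3) = -1. Now have (1/3).
(1/3) = 1. Collecting the sign factors: 1.

1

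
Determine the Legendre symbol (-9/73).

Pull out -1: (-9/73) = (-1/73)·(9/73). Since 73 ≡ 1 (mod 4), (-1/73) = +1. Now have (9/73).
9 ≡ 1 (mod 4), so quadratic reciprocity gives (9/73) = (73/9). Reduce: 73 ≡ 1 (mod 9). Now have (1/9).
(1/9) = 1. Collecting the sign factors: 1.

1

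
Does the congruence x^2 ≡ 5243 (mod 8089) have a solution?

8089 ≡ 1 (mod 4), so quadratic reciprocity gives (5243/8089) = (8089/5243). Reduce: 8089 ≡ 2846 (mod 5243). Now have (2846/5243).
Factor out 2: 2846 = 2·1423. Since 5243 ≡ 3 (mod 8), (2/5243) = -1. Now have -(1423/5243).
Both 1423 ≡ 3 and 5243 ≡ 3 (mod 4), so reciprocity gives (1423/5243) = -(5243/1423). Reduce: 5243 ≡ 974 (mod 1423). Now have (974/1423).
Factor out 2: 974 = 2·487. Since 1423 ≡ 7 (mod 8), (2/1423) = +1. Now have (487/1423).
Both 487 ≡ 3 and 1423 ≡ 3 (mod 4), so reciprocity gives (487/1423) = -(1423/487). Reduce: 1423 ≡ 449 (mod 487). Now have -(449/487).
449 ≡ 1 (mod 4), so quadratic reciprocity gives (449/487) = (487/449). Reduce: 487 ≡ 38 (mod 449). Now have -(38/449).
Factor out 2: 38 = 2·19. Since 449 ≡ 1 (mod 8), (2/449) = +1. Now have -(19/449).
449 ≡ 1 (mod 4), so quadratic reciprocity gives (19/449) = (449/19). Reduce: 449 ≡ 12 (mod 19). Now have -(12/19).
Factor out 2: 12 = 2^2·3. Since 19 ≡ 3 (mod 8), (2/19) = -1, and (2/19)^2 = +1. Now have -(3/19).
Both 3 ≡ 3 and 19 ≡ 3 (mod 4), so reciprocity gives (3/19) = -(19/3). Reduce: 19 ≡ 1 (mod 3). Now have (1/3).
(1/3) = 1. Collecting the sign factors: 1.
(5243/8089) = 1, and 8089 is prime, so 5243 is a quadratic residue mod 8089.

yes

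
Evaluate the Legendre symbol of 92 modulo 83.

1

(92/83)
  = (9/83)    [92 ≡ 9 mod 83]
  = (83/9)    [QR: 9 ≡ 1 mod 4, sign kept]
  = (2/9)    [83 ≡ 2 mod 9]
  = (1/9)    [9 ≡ 1 mod 8 ⇒ (2/9) = +1]
  = 1    [(1/9) = 1]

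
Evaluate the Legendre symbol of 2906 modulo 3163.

-1

Factor out 2: 2906 = 2·1453. Since 3163 ≡ 3 (mod 8), (2 / 3163) = -1. Now have -(1453 / 3163).
1453 ≡ 1 (mod 4), so quadratic reciprocity gives (1453 / 3163) = (3163 / 1453). Reduce: 3163 ≡ 257 (mod 1453). Now have -(257 / 1453).
257 ≡ 1 (mod 4), so quadratic reciprocity gives (257 / 1453) = (1453 / 257). Reduce: 1453 ≡ 168 (mod 257). Now have -(168 / 257).
Factor out 2: 168 = 2^3·21. Since 257 ≡ 1 (mod 8), (2 / 257) = +1, and (2 / 257)^3 = +1. Now have -(21 / 257).
21 ≡ 1 (mod 4), so quadratic reciprocity gives (21 / 257) = (257 / 21). Reduce: 257 ≡ 5 (mod 21). Now have -(5 / 21).
5 ≡ 1 (mod 4), so quadratic reciprocity gives (5 / 21) = (21 / 5). Reduce: 21 ≡ 1 (mod 5). Now have -(1 / 5).
(1 / 5) = 1. Collecting the sign factors: -1.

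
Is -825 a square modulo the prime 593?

yes

(-825/593)
  = (361/593)    [-825 ≡ 361 mod 593]
  = (593/361)    [QR: 361 ≡ 1 mod 4, sign kept]
  = (232/361)    [593 ≡ 232 mod 361]
  = (29/361)    [361 ≡ 1 mod 8 ⇒ (2/361)^3 = +1]
  = (361/29)    [QR: 29 ≡ 1 mod 4, sign kept]
  = (13/29)    [361 ≡ 13 mod 29]
  = (29/13)    [QR: 13 ≡ 1 mod 4, sign kept]
  = (3/13)    [29 ≡ 3 mod 13]
  = (13/3)    [QR: 13 ≡ 1 mod 4, sign kept]
  = (1/3)    [13 ≡ 1 mod 3]
  = 1    [(1/3) = 1]
(-825/593) = 1, and 593 is prime, so -825 is a quadratic residue mod 593.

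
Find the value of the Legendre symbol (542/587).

1

(542/587)
  = -(271/587)    [587 ≡ 3 mod 8 ⇒ (2/587) = -1]
  = (587/271)    [QR: both ≡ 3 mod 4, sign flips]
  = (45/271)    [587 ≡ 45 mod 271]
  = (271/45)    [QR: 45 ≡ 1 mod 4, sign kept]
  = (1/45)    [271 ≡ 1 mod 45]
  = 1    [(1/45) = 1]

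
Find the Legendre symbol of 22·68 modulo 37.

By multiplicativity, (22·68/37) = (22/37)·(68/37).
First factor (22/37):
(22/37)
  = -(11/37)    [37 ≡ 5 mod 8 ⇒ (2/37) = -1]
  = -(37/11)    [QR: 37 ≡ 1 mod 4, sign kept]
  = -(4/11)    [37 ≡ 4 mod 11]
  = -(1/11)    [11 ≡ 3 mod 8 ⇒ (2/11)^2 = +1]
  = -1    [(1/11) = 1]
Second factor (68/37):
(68/37)
  = (31/37)    [68 ≡ 31 mod 37]
  = (37/31)    [QR: 37 ≡ 1 mod 4, sign kept]
  = (6/31)    [37 ≡ 6 mod 31]
  = (3/31)    [31 ≡ 7 mod 8 ⇒ (2/31) = +1]
  = -(31/3)    [QR: both ≡ 3 mod 4, sign flips]
  = -(1/3)    [31 ≡ 1 mod 3]
  = -1    [(1/3) = 1]
Product: (-1)·(-1) = 1.

1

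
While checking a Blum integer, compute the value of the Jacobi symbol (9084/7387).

Reduce the numerator: 9084 ≡ 1697 (mod 7387), so (9084/7387) = (1697/7387).
1697 ≡ 1 (mod 4), so quadratic reciprocity gives (1697/7387) = (7387/1697). Reduce: 7387 ≡ 599 (mod 1697). Now have (599/1697).
1697 ≡ 1 (mod 4), so quadratic reciprocity gives (599/1697) = (1697/599). Reduce: 1697 ≡ 499 (mod 599). Now have (499/599).
Both 499 ≡ 3 and 599 ≡ 3 (mod 4), so reciprocity gives (499/599) = -(599/499). Reduce: 599 ≡ 100 (mod 499). Now have -(100/499).
Factor out 2: 100 = 2^2·25. Since 499 ≡ 3 (mod 8), (2/499) = -1, and (2/499)^2 = +1. Now have -(25/499).
25 ≡ 1 (mod 4), so quadratic reciprocity gives (25/499) = (499/25). Reduce: 499 ≡ 24 (mod 25). Now have -(24/25).
Factor out 2: 24 = 2^3·3. Since 25 ≡ 1 (mod 8), (2/25) = +1, and (2/25)^3 = +1. Now have -(3/25).
25 ≡ 1 (mod 4), so quadratic reciprocity gives (3/25) = (25/3). Reduce: 25 ≡ 1 (mod 3). Now have -(1/3).
(1/3) = 1. Collecting the sign factors: -1.

-1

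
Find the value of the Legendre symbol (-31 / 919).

Pull out -1: (-31 / 919) = (-1 / 919)·(31 / 919). Since 919 ≡ 3 (mod 4), (-1 / 919) = -1. Now have -(31 / 919).
Both 31 ≡ 3 and 919 ≡ 3 (mod 4), so reciprocity gives (31 / 919) = -(919 / 31). Reduce: 919 ≡ 20 (mod 31). Now have (20 / 31).
Factor out 2: 20 = 2^2·5. Since 31 ≡ 7 (mod 8), (2 / 31) = +1, and (2 / 31)^2 = +1. Now have (5 / 31).
5 ≡ 1 (mod 4), so quadratic reciprocity gives (5 / 31) = (31 / 5). Reduce: 31 ≡ 1 (mod 5). Now have (1 / 5).
(1 / 5) = 1. Collecting the sign factors: 1.

1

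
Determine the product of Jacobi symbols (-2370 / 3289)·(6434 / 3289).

By multiplicativity, (-2370·6434 / 3289) = (-2370 / 3289)·(6434 / 3289).
First factor (-2370 / 3289):
(-2370 / 3289)
  = (2370 / 3289)    [3289 ≡ 1 mod 4 ⇒ (-1 / 3289) = +1]
  = (1185 / 3289)    [3289 ≡ 1 mod 8 ⇒ (2 / 3289) = +1]
  = (3289 / 1185)    [QR: 1185 ≡ 1 mod 4, sign kept]
  = (919 / 1185)    [3289 ≡ 919 mod 1185]
  = (1185 / 919)    [QR: 1185 ≡ 1 mod 4, sign kept]
  = (266 / 919)    [1185 ≡ 266 mod 919]
  = (133 / 919)    [919 ≡ 7 mod 8 ⇒ (2 / 919) = +1]
  = (919 / 133)    [QR: 133 ≡ 1 mod 4, sign kept]
  = (121 / 133)    [919 ≡ 121 mod 133]
  = (133 / 121)    [QR: 121 ≡ 1 mod 4, sign kept]
  = (12 / 121)    [133 ≡ 12 mod 121]
  = (3 / 121)    [121 ≡ 1 mod 8 ⇒ (2 / 121)^2 = +1]
  = (121 / 3)    [QR: 121 ≡ 1 mod 4, sign kept]
  = (1 / 3)    [121 ≡ 1 mod 3]
  = 1    [(1 / 3) = 1]
Second factor (6434 / 3289):
(6434 / 3289)
  = (3145 / 3289)    [6434 ≡ 3145 mod 3289]
  = (3289 / 3145)    [QR: 3145 ≡ 1 mod 4, sign kept]
  = (144 / 3145)    [3289 ≡ 144 mod 3145]
  = (9 / 3145)    [3145 ≡ 1 mod 8 ⇒ (2 / 3145)^4 = +1]
  = (3145 / 9)    [QR: 9 ≡ 1 mod 4, sign kept]
  = (4 / 9)    [3145 ≡ 4 mod 9]
  = (1 / 9)    [9 ≡ 1 mod 8 ⇒ (2 / 9)^2 = +1]
  = 1    [(1 / 9) = 1]
Product: (1)·(1) = 1.

1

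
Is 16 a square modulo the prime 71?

yes

Factor out 2: 16 = 2^4. Since 71 ≡ 7 (mod 8), (2/71) = +1, and (2/71)^4 = +1. Now have (1/71).
(1/71) = 1. Collecting the sign factors: 1.
The Legendre symbol is 1, so x^2 ≡ 16 (mod 71) has solution.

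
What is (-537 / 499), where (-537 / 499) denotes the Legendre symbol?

-1

(-537 / 499)
  = (461 / 499)    [-537 ≡ 461 mod 499]
  = (499 / 461)    [QR: 461 ≡ 1 mod 4, sign kept]
  = (38 / 461)    [499 ≡ 38 mod 461]
  = -(19 / 461)    [461 ≡ 5 mod 8 ⇒ (2 / 461) = -1]
  = -(461 / 19)    [QR: 461 ≡ 1 mod 4, sign kept]
  = -(5 / 19)    [461 ≡ 5 mod 19]
  = -(19 / 5)    [QR: 5 ≡ 1 mod 4, sign kept]
  = -(4 / 5)    [19 ≡ 4 mod 5]
  = -(1 / 5)    [5 ≡ 5 mod 8 ⇒ (2 / 5)^2 = +1]
  = -1    [(1 / 5) = 1]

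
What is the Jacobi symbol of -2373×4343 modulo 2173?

By multiplicativity, (-2373·4343/2173) = (-2373/2173)·(4343/2173).
First factor (-2373/2173):
Reduce the numerator: -2373 ≡ 1973 (mod 2173), so (-2373/2173) = (1973/2173).
1973 ≡ 1 (mod 4), so quadratic reciprocity gives (1973/2173) = (2173/1973). Reduce: 2173 ≡ 200 (mod 1973). Now have (200/1973).
Factor out 2: 200 = 2^3·25. Since 1973 ≡ 5 (mod 8), (2/1973) = -1, and (2/1973)^3 = -1. Now have -(25/1973).
25 ≡ 1 (mod 4), so quadratic reciprocity gives (25/1973) = (1973/25). Reduce: 1973 ≡ 23 (mod 25). Now have -(23/25).
25 ≡ 1 (mod 4), so quadratic reciprocity gives (23/25) = (25/23). Reduce: 25 ≡ 2 (mod 23). Now have -(2/23).
Factor out 2: 2 = 2. Since 23 ≡ 7 (mod 8), (2/23) = +1. Now have -(1/23).
(1/23) = 1. Collecting the sign factors: -1.
Second factor (4343/2173):
Reduce the numerator: 4343 ≡ 2170 (mod 2173), so (4343/2173) = (2170/2173).
Factor out 2: 2170 = 2·1085. Since 2173 ≡ 5 (mod 8), (2/2173) = -1. Now have -(1085/2173).
1085 ≡ 1 (mod 4), so quadratic reciprocity gives (1085/2173) = (2173/1085). Reduce: 2173 ≡ 3 (mod 1085). Now have -(3/1085).
1085 ≡ 1 (mod 4), so quadratic reciprocity gives (3/1085) = (1085/3). Reduce: 1085 ≡ 2 (mod 3). Now have -(2/3).
Factor out 2: 2 = 2. Since 3 ≡ 3 (mod 8), (2/3) = -1. Now have (1/3).
(1/3) = 1. Collecting the sign factors: 1.
Product: (-1)·(1) = -1.

-1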